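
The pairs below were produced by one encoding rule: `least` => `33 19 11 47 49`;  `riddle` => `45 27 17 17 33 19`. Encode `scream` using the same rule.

47 15 45 19 11 35

With a=1..z=26, the number is 2·pos + 9.
Applying it to scream: s=19→47, c=3→15, r=18→45, e=5→19, a=1→11, m=13→35.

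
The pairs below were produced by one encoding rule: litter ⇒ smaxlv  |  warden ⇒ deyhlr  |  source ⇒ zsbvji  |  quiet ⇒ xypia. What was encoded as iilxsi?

beetle

Shifts by position in litter: pos 0: l→s (+7), pos 1: i→m (+4), pos 2: t→a (+7), pos 3: t→x (+4) — repeating every 2. A repeating key of period 2 is used — shifts +7, +4 over and over.
Undoing it on iilxsi: i−7=b, i−4=e, l−7=e, x−4=t, s−7=l, i−4=e.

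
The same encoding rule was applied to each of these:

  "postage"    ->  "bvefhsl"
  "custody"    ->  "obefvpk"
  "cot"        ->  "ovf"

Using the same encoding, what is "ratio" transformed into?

dhfpv

The shift depends on letter class: consonant p→b is +12, but vowel o→v is +7. Vowels shift forward by 7 and consonants shift forward by 12.
Applying it to ratio: r(cons)+12=d, a(vowel)+7=h, t(cons)+12=f, i(vowel)+7=p, o(vowel)+7=v.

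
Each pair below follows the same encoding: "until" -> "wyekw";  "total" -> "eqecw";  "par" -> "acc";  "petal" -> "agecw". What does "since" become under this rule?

The shift depends on letter class: consonant n→y is +11, but vowel u→w is +2. Two shifts are in play — +2 for a/e/i/o/u, +11 for every other letter.
On since: s(cons)+11=d, i(vowel)+2=k, n(cons)+11=y, c(cons)+11=n, e(vowel)+2=g.

dkyng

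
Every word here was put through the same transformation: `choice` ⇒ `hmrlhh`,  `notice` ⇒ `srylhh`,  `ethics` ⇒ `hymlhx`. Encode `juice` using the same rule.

oxlhh

The shift depends on letter class: consonant c→h is +5, but vowel o→r is +3. Two shifts are in play — +3 for a/e/i/o/u, +5 for every other letter.
Applying it to juice: j(cons)+5=o, u(vowel)+3=x, i(vowel)+3=l, c(cons)+5=h, e(vowel)+3=h.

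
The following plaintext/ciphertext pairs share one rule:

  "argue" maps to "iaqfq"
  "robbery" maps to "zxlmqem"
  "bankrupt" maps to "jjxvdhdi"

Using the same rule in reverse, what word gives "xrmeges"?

In argue: a→i is +8, r→a is +9, g→q is +10, u→f is +11 — the shift increases by 1 each position. Letter i (0-indexed) is shifted by i+8, so successive shifts are 8, 9, 10, ….
Decoding xrmeges: x−8=p, r−9=i, m−10=c, e−11=t, g−12=u, e−13=r, s−14=e.

picture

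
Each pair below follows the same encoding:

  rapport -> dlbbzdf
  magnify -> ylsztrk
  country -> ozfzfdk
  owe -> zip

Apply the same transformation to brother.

The shift depends on letter class: consonant r→d is +12, but vowel a→l is +11. Two shifts are in play — +11 for a/e/i/o/u, +12 for every other letter.
On brother: b(cons)+12=n, r(cons)+12=d, o(vowel)+11=z, t(cons)+12=f, h(cons)+12=t, e(vowel)+11=p, r(cons)+12=d.

ndzftpd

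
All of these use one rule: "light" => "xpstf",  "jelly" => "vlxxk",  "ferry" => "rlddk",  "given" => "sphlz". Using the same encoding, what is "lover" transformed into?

The shift depends on letter class: consonant l→x is +12, but vowel i→p is +7. The rule splits by letter class: vowels +7, consonants +12.
For lover: l(cons)+12=x, o(vowel)+7=v, v(cons)+12=h, e(vowel)+7=l, r(cons)+12=d.

xvhld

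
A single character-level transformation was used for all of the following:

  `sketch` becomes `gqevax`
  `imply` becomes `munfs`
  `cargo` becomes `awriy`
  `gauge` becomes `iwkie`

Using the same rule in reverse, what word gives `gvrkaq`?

struck

s(18)→g(6) and k(10)→q(16) fit y≡15x+22 (mod 26); the inverse of 15 mod 26 is 7. Each letter's alphabet position (a=0..z=25) is mapped through 15·x+22 mod 26 — an affine cipher.
Undoing it on gvrkaq: g(6)→7·(6−22)≡18=s; v(21)→7·(21−22)≡19=t; r(17)→7·(17−22)≡17=r; k(10)→7·(10−22)≡20=u; a(0)→7·(0−22)≡2=c; q(16)→7·(16−22)≡10=k (all mod 26).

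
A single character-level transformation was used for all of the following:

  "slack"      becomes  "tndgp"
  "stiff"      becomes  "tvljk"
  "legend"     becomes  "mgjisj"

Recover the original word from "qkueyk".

pirate

In slack: s→t is +1, l→n is +2, a→d is +3, c→g is +4 — the shift increases by 1 each position. Each letter shifts forward by (position + 1), i.e. 1, 2, 3, … — the shift grows by one for each successive letter.
Reversing it on qkueyk: q−1=p, k−2=i, u−3=r, e−4=a, y−5=t, k−6=e.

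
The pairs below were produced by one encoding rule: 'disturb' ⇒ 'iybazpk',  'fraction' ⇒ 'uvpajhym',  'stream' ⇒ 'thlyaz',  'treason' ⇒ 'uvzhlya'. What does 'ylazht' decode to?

Read the word backwards and shift each letter +7.
Undoing it on ylazht: shift back: y−7=r, l−7=e, a−7=t, z−7=s, h−7=a, t−7=m → retsam; then reverse → master.

master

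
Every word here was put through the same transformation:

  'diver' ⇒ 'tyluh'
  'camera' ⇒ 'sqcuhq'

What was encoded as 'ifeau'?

Compare letters: d→t is +16, i→y is +16, v→l is +16 — a constant shift. Each letter is shifted forward by 16 in the alphabet (a Caesar shift of +16).
Undoing it on ifeau: i−16=s, f−16=p, e−16=o, a−16=k, u−16=e.

spoke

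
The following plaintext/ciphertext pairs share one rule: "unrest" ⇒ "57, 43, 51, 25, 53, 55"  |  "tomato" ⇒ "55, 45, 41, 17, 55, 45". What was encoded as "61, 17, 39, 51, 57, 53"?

u(#21)→57 and n(#14)→43: differences scale by 2, so n = 2·pos + 15. The formula is n = 2×(alphabet index, a=1) + 15.
Undoing it on 61, 17, 39, 51, 57, 53: 61→(61−15)÷2=23=w, 17→(17−15)÷2=1=a, 39→(39−15)÷2=12=l, 51→(51−15)÷2=18=r, 57→(57−15)÷2=21=u, 53→(53−15)÷2=19=s.

walrus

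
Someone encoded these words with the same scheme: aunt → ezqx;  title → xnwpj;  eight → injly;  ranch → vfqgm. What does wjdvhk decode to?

Shifts by position in aunt: pos 0: a→e (+4), pos 1: u→z (+5), pos 2: n→q (+3), pos 3: t→x (+4) — repeating every 3. The shifts repeat in a cycle of length 3: positions 0,1,… shift by +4, +5, +3, then the pattern repeats.
Undoing it on wjdvhk: w−4=s, j−5=e, d−3=a, v−4=r, h−5=c, k−3=h.

search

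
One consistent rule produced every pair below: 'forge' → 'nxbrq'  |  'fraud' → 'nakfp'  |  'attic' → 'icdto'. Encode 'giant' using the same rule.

orkyf

In forge: f→n is +8, o→x is +9, r→b is +10, g→r is +11 — the shift increases by 1 each position. Each letter shifts forward by (position + 8), i.e. 8, 9, 10, … — the shift grows by one for each successive letter.
Applying it to giant: g+8=o, i+9=r, a+10=k, n+11=y, t+12=f.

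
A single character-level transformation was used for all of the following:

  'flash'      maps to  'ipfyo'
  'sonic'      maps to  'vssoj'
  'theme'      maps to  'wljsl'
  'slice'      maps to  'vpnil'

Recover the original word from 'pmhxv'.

micro

The shift increases by 1 at each position, starting from +3: 3, 4, 5, ….
Reversing it on pmhxv: p−3=m, m−4=i, h−5=c, x−6=r, v−7=o.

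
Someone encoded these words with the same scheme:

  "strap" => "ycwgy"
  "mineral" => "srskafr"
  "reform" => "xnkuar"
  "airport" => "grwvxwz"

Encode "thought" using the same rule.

zqtapmz

Shifts by position in strap: pos 0: s→y (+6), pos 1: t→c (+9), pos 2: r→w (+5), pos 3: a→g (+6), pos 4: p→y (+9) — repeating every 3. The shifts repeat in a cycle of length 3: positions 0,1,… shift by +6, +9, +5, then the pattern repeats.
Applying it to thought: t+6=z, h+9=q, o+5=t, u+6=a, g+9=p, h+5=m, t+6=z.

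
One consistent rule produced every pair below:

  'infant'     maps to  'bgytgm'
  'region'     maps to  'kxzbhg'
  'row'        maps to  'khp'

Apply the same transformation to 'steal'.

Each letter is shifted forward by 19 in the alphabet (a Caesar shift of +19).
On steal: s+19=l, t+19=m, e+19=x, a+19=t, l+19=e.

lmxte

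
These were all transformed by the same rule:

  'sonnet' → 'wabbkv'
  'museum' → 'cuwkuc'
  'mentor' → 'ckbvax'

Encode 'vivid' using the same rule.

s(18)→w(22) and o(14)→a(0) fit y≡25x+14 (mod 26); the inverse of 25 mod 26 is 25. This is an affine cipher: with a=0,…,z=25, each position x becomes (25x+14) mod 26.
For vivid: v(21)→25·21+14≡19=t; i(8)→25·8+14≡6=g; v(21)→25·21+14≡19=t; i(8)→25·8+14≡6=g; d(3)→25·3+14≡11=l (all mod 26).

tgtgl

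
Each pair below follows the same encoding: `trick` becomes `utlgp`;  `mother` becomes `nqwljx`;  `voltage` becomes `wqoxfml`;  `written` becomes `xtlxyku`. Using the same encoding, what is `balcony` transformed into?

ccogttf

In trick: t→u is +1, r→t is +2, i→l is +3, c→g is +4 — the shift increases by 1 each position. Letter i (0-indexed) is shifted by i+1, so successive shifts are 1, 2, 3, ….
For balcony: b+1=c, a+2=c, l+3=o, c+4=g, o+5=t, n+6=t, y+7=f.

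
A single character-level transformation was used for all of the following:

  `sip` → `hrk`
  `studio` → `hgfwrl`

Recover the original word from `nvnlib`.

memory

Each letter is replaced by its mirror in the alphabet: a↔z, b↔y, c↔x, and so on (the Atbash cipher).
Reversing it on nvnlib: n↔m, v↔e, n↔m, l↔o, i↔r, b↔y.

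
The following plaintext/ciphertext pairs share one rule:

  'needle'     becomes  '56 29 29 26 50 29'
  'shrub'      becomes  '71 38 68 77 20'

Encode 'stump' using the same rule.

n(#14)→56 and e(#5)→29: differences scale by 3, so n = 3·pos + 14. Each letter becomes 3×(its alphabet position, a=1..z=26) + 14.
For stump: s=19→71, t=20→74, u=21→77, m=13→53, p=16→62.

71 74 77 53 62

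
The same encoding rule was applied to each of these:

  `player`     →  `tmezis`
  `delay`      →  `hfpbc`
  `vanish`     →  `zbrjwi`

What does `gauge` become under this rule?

kbyhi

Shifts by position in player: pos 0: p→t (+4), pos 1: l→m (+1), pos 2: a→e (+4), pos 3: y→z (+1) — repeating every 2. The shifts repeat in a cycle of length 2: positions 0,1,… shift by +4, +1, then the pattern repeats.
Applying it to gauge: g+4=k, a+1=b, u+4=y, g+1=h, e+4=i.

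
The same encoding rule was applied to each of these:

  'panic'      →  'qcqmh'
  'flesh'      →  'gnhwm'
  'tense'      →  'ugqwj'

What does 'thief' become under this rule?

ujlik

Letter i (0-indexed) is shifted by i+1, so successive shifts are 1, 2, 3, ….
Applying it to thief: t+1=u, h+2=j, i+3=l, e+4=i, f+5=k.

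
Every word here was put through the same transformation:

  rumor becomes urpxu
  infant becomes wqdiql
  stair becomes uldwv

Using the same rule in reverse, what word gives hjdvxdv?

sausage

The output letters match the input read backwards, each shifted +3: rumor reversed is romur. The word is reversed, then every letter is shifted forward by 3.
Reversing it on hjdvxdv: shift back: h−3=e, j−3=g, d−3=a, v−3=s, x−3=u, d−3=a, v−3=s → egasuas; then reverse → sausage.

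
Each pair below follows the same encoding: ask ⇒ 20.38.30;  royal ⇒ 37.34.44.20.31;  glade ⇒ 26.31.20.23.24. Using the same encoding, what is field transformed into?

25.28.24.31.23

Letters become their 1-based position plus 19 (so a→20, b→21, …).
Applying it to field: f=6→25, i=9→28, e=5→24, l=12→31, d=4→23.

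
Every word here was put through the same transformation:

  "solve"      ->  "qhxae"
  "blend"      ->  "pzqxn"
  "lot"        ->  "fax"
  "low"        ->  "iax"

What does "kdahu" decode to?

ivory

The output letters match the input read backwards, each shifted +12: solve reversed is evlos. The word is reversed, then every letter is shifted forward by 12.
Decoding kdahu: shift back: k−12=y, d−12=r, a−12=o, h−12=v, u−12=i → yrovi; then reverse → ivory.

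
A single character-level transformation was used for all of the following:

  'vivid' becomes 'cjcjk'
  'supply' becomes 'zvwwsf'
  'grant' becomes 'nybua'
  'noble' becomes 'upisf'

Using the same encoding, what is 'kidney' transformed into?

The shift depends on letter class: consonant v→c is +7, but vowel i→j is +1. The rule splits by letter class: vowels +1, consonants +7.
On kidney: k(cons)+7=r, i(vowel)+1=j, d(cons)+7=k, n(cons)+7=u, e(vowel)+1=f, y(cons)+7=f.

rjkuff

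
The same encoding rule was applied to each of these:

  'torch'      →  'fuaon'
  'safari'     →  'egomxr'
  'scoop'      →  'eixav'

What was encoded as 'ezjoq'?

stack

Shifts by position in torch: pos 0: t→f (+12), pos 1: o→u (+6), pos 2: r→a (+9), pos 3: c→o (+12), pos 4: h→n (+6) — repeating every 3. The shifts repeat in a cycle of length 3: positions 0,1,… shift by +12, +6, +9, then the pattern repeats.
Undoing it on ezjoq: e−12=s, z−6=t, j−9=a, o−12=c, q−6=k.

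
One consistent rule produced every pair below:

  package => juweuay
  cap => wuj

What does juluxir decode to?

paradox

Compare letters: p→j is +20, a→u is +20, c→w is +20 — a constant shift. It's a constant shift of +20 (ROT20).
Reversing it on juluxir: j−20=p, u−20=a, l−20=r, u−20=a, x−20=d, i−20=o, r−20=x.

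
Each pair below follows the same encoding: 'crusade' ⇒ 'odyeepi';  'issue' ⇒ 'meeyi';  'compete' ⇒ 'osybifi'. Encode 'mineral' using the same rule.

ymzidex

The shift depends on letter class: consonant c→o is +12, but vowel u→y is +4. Two shifts are in play — +4 for a/e/i/o/u, +12 for every other letter.
For mineral: m(cons)+12=y, i(vowel)+4=m, n(cons)+12=z, e(vowel)+4=i, r(cons)+12=d, a(vowel)+4=e, l(cons)+12=x.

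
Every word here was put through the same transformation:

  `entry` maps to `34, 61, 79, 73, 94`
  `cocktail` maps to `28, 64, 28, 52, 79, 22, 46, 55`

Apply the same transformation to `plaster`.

67, 55, 22, 76, 79, 34, 73

e(#5)→34 and n(#14)→61: differences scale by 3, so n = 3·pos + 19. With a=1..z=26, the number is 3·pos + 19.
For plaster: p=16→67, l=12→55, a=1→22, s=19→76, t=20→79, e=5→34, r=18→73.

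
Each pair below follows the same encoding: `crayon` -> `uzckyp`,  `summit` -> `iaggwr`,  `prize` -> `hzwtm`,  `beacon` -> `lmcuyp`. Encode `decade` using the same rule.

dmucdm

c(2)→u(20) and r(17)→z(25) fit y≡9x+2 (mod 26); the inverse of 9 mod 26 is 3. Each letter's alphabet position (a=0..z=25) is mapped through 9·x+2 mod 26 — an affine cipher.
On decade: d(3)→9·3+2≡3=d; e(4)→9·4+2≡12=m; c(2)→9·2+2≡20=u; a(0)→9·0+2≡2=c; d(3)→9·3+2≡3=d; e(4)→9·4+2≡12=m (all mod 26).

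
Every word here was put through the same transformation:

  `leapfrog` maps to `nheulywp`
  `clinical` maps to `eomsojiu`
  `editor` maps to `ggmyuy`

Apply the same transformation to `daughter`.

In leapfrog: l→n is +2, e→h is +3, a→e is +4, p→u is +5 — the shift increases by 1 each position. The shift increases by 1 at each position, starting from +2: 2, 3, 4, ….
For daughter: d+2=f, a+3=d, u+4=y, g+5=l, h+6=n, t+7=a, e+8=m, r+9=a.

fdylnama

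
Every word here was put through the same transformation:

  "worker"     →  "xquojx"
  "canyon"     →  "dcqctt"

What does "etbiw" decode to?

In worker: w→x is +1, o→q is +2, r→u is +3, k→o is +4 — the shift increases by 1 each position. Letter i (0-indexed) is shifted by i+1, so successive shifts are 1, 2, 3, ….
Undoing it on etbiw: e−1=d, t−2=r, b−3=y, i−4=e, w−5=r.

dryer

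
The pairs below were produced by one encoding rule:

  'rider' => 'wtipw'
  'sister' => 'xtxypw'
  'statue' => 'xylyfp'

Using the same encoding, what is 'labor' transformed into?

qlgzw

The shift depends on letter class: consonant r→w is +5, but vowel i→t is +11. Vowels shift forward by 11 and consonants shift forward by 5.
On labor: l(cons)+5=q, a(vowel)+11=l, b(cons)+5=g, o(vowel)+11=z, r(cons)+5=w.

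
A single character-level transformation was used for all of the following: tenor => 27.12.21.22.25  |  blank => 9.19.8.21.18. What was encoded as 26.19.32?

sly

t is letter #20 and maps to 27: an offset of 7. The number is (letter's place in the alphabet, a=1) + 7.
Decoding 26.19.32: 26→(26−7)÷1=19=s, 19→(19−7)÷1=12=l, 32→(32−7)÷1=25=y.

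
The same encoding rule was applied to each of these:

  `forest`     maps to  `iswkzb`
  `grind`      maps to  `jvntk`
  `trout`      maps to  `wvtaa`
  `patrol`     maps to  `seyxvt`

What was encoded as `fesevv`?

canyon

Letter i (0-indexed) is shifted by i+3, so successive shifts are 3, 4, 5, ….
Reversing it on fesevv: f−3=c, e−4=a, s−5=n, e−6=y, v−7=o, v−8=n.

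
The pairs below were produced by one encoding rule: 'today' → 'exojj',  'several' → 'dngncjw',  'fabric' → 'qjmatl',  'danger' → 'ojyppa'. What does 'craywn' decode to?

It's a Vigenère-style cipher with numeric key [11,9]: position i shifts by key[i mod 2].
Decoding craywn: c−11=r, r−9=i, a−11=p, y−9=p, w−11=l, n−9=e.

ripple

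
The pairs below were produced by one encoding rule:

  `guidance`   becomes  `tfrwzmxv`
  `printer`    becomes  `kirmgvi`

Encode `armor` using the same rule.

Each pair mirrors across the alphabet (g↔t, u↔f, i↔r): positions sum to 25. Letters are reflected about the middle of the alphabet (position → 25−position): Atbash.
For armor: a↔z, r↔i, m↔n, o↔l, r↔i.

zinli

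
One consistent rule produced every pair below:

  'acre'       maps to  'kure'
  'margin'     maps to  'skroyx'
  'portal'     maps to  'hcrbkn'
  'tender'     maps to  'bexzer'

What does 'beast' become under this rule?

a(0)→k(10) and c(2)→u(20) fit y≡5x+10 (mod 26); the inverse of 5 mod 26 is 21. Each letter's alphabet position (a=0..z=25) is mapped through 5·x+10 mod 26 — an affine cipher.
On beast: b(1)→5·1+10≡15=p; e(4)→5·4+10≡4=e; a(0)→5·0+10≡10=k; s(18)→5·18+10≡22=w; t(19)→5·19+10≡1=b (all mod 26).

pekwb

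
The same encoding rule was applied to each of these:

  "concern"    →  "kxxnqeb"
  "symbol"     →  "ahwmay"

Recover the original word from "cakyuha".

uranium

In concern: c→k is +8, o→x is +9, n→x is +10, c→n is +11 — the shift increases by 1 each position. The shift increases by 1 at each position, starting from +8: 8, 9, 10, ….
Reversing it on cakyuha: c−8=u, a−9=r, k−10=a, y−11=n, u−12=i, h−13=u, a−14=m.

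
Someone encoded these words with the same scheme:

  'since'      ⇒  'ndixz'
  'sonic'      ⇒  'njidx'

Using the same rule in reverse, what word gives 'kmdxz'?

Each letter is shifted forward by 21 in the alphabet (a Caesar shift of +21).
Reversing it on kmdxz: k−21=p, m−21=r, d−21=i, x−21=c, z−21=e.

price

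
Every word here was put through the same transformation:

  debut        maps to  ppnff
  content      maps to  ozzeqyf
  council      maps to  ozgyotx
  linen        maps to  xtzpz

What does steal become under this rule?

It's a Vigenère-style cipher with numeric key [12,11]: position i shifts by key[i mod 2].
Applying it to steal: s+12=e, t+11=e, e+12=q, a+11=l, l+12=x.

eeqlx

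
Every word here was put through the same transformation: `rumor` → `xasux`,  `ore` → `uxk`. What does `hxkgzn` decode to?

breath

This is a Caesar cipher with shift 6.
Undoing it on hxkgzn: h−6=b, x−6=r, k−6=e, g−6=a, z−6=t, n−6=h.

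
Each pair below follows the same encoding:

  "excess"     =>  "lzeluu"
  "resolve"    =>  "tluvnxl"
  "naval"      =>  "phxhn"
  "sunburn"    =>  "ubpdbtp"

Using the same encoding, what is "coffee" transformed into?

evhhll

The shift depends on letter class: consonant x→z is +2, but vowel e→l is +7. Two shifts are in play — +7 for a/e/i/o/u, +2 for every other letter.
Applying it to coffee: c(cons)+2=e, o(vowel)+7=v, f(cons)+2=h, f(cons)+2=h, e(vowel)+7=l, e(vowel)+7=l.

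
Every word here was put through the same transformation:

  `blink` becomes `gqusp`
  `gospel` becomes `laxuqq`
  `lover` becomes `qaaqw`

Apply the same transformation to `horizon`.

The shift depends on letter class: consonant b→g is +5, but vowel i→u is +12. Two shifts are in play — +12 for a/e/i/o/u, +5 for every other letter.
Applying it to horizon: h(cons)+5=m, o(vowel)+12=a, r(cons)+5=w, i(vowel)+12=u, z(cons)+5=e, o(vowel)+12=a, n(cons)+5=s.

mawueas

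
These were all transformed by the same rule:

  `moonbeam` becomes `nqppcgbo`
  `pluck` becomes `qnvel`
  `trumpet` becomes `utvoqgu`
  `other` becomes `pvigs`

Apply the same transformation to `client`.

A repeating key of period 2 is used — shifts +1, +2 over and over.
On client: c+1=d, l+2=n, i+1=j, e+2=g, n+1=o, t+2=v.

dnjgov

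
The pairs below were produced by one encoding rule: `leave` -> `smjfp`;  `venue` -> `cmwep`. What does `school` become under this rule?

In leave: l→s is +7, e→m is +8, a→j is +9, v→f is +10 — the shift increases by 1 each position. Each letter shifts forward by (position + 7), i.e. 7, 8, 9, … — the shift grows by one for each successive letter.
On school: s+7=z, c+8=k, h+9=q, o+10=y, o+11=z, l+12=x.

zkqyzx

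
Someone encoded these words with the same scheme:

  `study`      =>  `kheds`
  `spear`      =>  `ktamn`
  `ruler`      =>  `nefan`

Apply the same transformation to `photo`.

trwhw

s(18)→k(10) and t(19)→h(7) fit y≡23x+12 (mod 26); the inverse of 23 mod 26 is 17. Each letter's alphabet position (a=0..z=25) is mapped through 23·x+12 mod 26 — an affine cipher.
On photo: p(15)→23·15+12≡19=t; h(7)→23·7+12≡17=r; o(14)→23·14+12≡22=w; t(19)→23·19+12≡7=h; o(14)→23·14+12≡22=w (all mod 26).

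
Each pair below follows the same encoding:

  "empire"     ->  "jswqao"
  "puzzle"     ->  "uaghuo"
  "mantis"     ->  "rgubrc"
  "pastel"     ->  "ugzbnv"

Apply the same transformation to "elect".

In empire: e→j is +5, m→s is +6, p→w is +7, i→q is +8 — the shift increases by 1 each position. Each letter shifts forward by (position + 5), i.e. 5, 6, 7, … — the shift grows by one for each successive letter.
Applying it to elect: e+5=j, l+6=r, e+7=l, c+8=k, t+9=c.

jrlkc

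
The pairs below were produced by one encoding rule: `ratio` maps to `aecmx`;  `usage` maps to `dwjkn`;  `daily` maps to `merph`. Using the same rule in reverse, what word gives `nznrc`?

event

The shifts repeat in a cycle of length 2: positions 0,1,… shift by +9, +4, then the pattern repeats.
Reversing it on nznrc: n−9=e, z−4=v, n−9=e, r−4=n, c−9=t.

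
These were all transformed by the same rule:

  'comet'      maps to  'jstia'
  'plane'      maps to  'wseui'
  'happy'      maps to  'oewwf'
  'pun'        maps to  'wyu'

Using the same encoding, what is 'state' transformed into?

The shift depends on letter class: consonant c→j is +7, but vowel o→s is +4. Vowels shift forward by 4 and consonants shift forward by 7.
On state: s(cons)+7=z, t(cons)+7=a, a(vowel)+4=e, t(cons)+7=a, e(vowel)+4=i.

zaeai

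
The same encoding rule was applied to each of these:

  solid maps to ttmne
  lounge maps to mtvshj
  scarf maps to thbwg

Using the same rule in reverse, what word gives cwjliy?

bright

Shifts by position in solid: pos 0: s→t (+1), pos 1: o→t (+5), pos 2: l→m (+1), pos 3: i→n (+5) — repeating every 2. A repeating key of period 2 is used — shifts +1, +5 over and over.
Undoing it on cwjliy: c−1=b, w−5=r, j−1=i, l−5=g, i−1=h, y−5=t.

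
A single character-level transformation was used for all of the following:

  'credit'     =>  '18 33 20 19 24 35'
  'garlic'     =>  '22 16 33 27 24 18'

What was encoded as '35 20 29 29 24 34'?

Each letter is replaced by its alphabet position (a=1..z=26) + 15.
Decoding 35 20 29 29 24 34: 35→(35−15)÷1=20=t, 20→(20−15)÷1=5=e, 29→(29−15)÷1=14=n, 29→(29−15)÷1=14=n, 24→(24−15)÷1=9=i, 34→(34−15)÷1=19=s.

tennis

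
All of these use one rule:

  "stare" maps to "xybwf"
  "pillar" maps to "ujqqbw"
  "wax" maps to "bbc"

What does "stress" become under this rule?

The shift depends on letter class: consonant s→x is +5, but vowel a→b is +1. Vowels shift forward by 1 and consonants shift forward by 5.
Applying it to stress: s(cons)+5=x, t(cons)+5=y, r(cons)+5=w, e(vowel)+1=f, s(cons)+5=x, s(cons)+5=x.

xywfxx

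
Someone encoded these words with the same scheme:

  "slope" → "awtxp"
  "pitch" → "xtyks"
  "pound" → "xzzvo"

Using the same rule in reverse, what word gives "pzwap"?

Shifts by position in slope: pos 0: s→a (+8), pos 1: l→w (+11), pos 2: o→t (+5), pos 3: p→x (+8), pos 4: e→p (+11) — repeating every 3. It's a Vigenère-style cipher with numeric key [8,11,5]: position i shifts by key[i mod 3].
Undoing it on pzwap: p−8=h, z−11=o, w−5=r, a−8=s, p−11=e.

horse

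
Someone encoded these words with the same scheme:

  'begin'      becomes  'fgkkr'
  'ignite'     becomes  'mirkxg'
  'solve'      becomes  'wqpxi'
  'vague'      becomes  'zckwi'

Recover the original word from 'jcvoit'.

farmer

Shifts by position in begin: pos 0: b→f (+4), pos 1: e→g (+2), pos 2: g→k (+4), pos 3: i→k (+2) — repeating every 2. A repeating key of period 2 is used — shifts +4, +2 over and over.
Reversing it on jcvoit: j−4=f, c−2=a, v−4=r, o−2=m, i−4=e, t−2=r.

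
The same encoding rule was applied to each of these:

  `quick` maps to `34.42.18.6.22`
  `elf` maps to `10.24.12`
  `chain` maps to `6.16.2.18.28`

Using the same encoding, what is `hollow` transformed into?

16.30.24.24.30.46

The formula is n = 2×(alphabet index, a=1).
Applying it to hollow: h=8→16, o=15→30, l=12→24, l=12→24, o=15→30, w=23→46.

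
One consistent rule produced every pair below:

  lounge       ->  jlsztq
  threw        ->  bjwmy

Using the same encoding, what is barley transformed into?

djqwfg

The output letters match the input read backwards, each shifted +5: lounge reversed is egnuol. The word is reversed, then every letter is shifted forward by 5.
On barley: reverse → yelrab; then shift: y+5=d, e+5=j, l+5=q, r+5=w, a+5=f, b+5=g.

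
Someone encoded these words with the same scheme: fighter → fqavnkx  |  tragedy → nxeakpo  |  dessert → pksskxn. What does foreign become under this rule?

fmxkqar

Each letter's alphabet position (a=0..z=25) is mapped through 21·x+4 mod 26 — an affine cipher.
Applying it to foreign: f(5)→21·5+4≡5=f; o(14)→21·14+4≡12=m; r(17)→21·17+4≡23=x; e(4)→21·4+4≡10=k; i(8)→21·8+4≡16=q; g(6)→21·6+4≡0=a; n(13)→21·13+4≡17=r (all mod 26).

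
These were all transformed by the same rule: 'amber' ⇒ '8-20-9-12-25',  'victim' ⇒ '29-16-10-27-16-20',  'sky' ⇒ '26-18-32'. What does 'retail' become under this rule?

25-12-27-8-16-19

a is letter #1 and maps to 8: an offset of 7. Letters become their 1-based position plus 7 (so a→8, b→9, …).
Applying it to retail: r=18→25, e=5→12, t=20→27, a=1→8, i=9→16, l=12→19.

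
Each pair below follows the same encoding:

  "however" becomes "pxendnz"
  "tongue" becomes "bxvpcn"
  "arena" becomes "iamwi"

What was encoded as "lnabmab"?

dessert

Shifts by position in however: pos 0: h→p (+8), pos 1: o→x (+9), pos 2: w→e (+8), pos 3: e→n (+9) — repeating every 2. It's a Vigenère-style cipher with numeric key [8,9]: position i shifts by key[i mod 2].
Decoding lnabmab: l−8=d, n−9=e, a−8=s, b−9=s, m−8=e, a−9=r, b−8=t.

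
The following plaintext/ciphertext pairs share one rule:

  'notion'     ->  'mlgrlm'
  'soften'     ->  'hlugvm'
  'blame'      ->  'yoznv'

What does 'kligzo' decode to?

Each pair mirrors across the alphabet (n↔m, o↔l, t↔g): positions sum to 25. Each letter is replaced by its mirror in the alphabet: a↔z, b↔y, c↔x, and so on (the Atbash cipher).
Reversing it on kligzo: k↔p, l↔o, i↔r, g↔t, z↔a, o↔l.

portal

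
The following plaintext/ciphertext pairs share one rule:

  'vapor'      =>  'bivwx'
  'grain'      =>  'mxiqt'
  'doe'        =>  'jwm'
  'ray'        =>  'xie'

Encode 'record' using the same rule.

xmiwxj

The shift depends on letter class: consonant v→b is +6, but vowel a→i is +8. Vowels shift forward by 8 and consonants shift forward by 6.
For record: r(cons)+6=x, e(vowel)+8=m, c(cons)+6=i, o(vowel)+8=w, r(cons)+6=x, d(cons)+6=j.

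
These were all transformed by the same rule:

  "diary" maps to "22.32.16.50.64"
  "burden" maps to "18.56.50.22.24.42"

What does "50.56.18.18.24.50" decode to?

d(#4)→22 and i(#9)→32: differences scale by 2, so n = 2·pos + 14. Each letter becomes 2×(its alphabet position, a=1..z=26) + 14.
Undoing it on 50.56.18.18.24.50: 50→(50−14)÷2=18=r, 56→(56−14)÷2=21=u, 18→(18−14)÷2=2=b, 18→(18−14)÷2=2=b, 24→(24−14)÷2=5=e, 50→(50−14)÷2=18=r.

rubber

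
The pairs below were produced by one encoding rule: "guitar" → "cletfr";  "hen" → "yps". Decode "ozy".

Two steps: reverse the string, then apply a Caesar shift of +11.
Undoing it on ozy: shift back: o−11=d, z−11=o, y−11=n → don; then reverse → nod.

nod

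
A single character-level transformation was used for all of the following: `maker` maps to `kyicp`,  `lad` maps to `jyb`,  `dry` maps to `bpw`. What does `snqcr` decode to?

Compare letters: m→k is +24, a→y is +24, k→i is +24 — a constant shift. It's a constant shift of +24 (ROT24).
Decoding snqcr: s−24=u, n−24=p, q−24=s, c−24=e, r−24=t.

upset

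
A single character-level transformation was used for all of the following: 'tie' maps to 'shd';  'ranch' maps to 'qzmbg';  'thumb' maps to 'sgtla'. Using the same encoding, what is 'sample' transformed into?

rzlokd

It's a constant shift of +25 (ROT25).
For sample: s+25=r, a+25=z, m+25=l, p+25=o, l+25=k, e+25=d.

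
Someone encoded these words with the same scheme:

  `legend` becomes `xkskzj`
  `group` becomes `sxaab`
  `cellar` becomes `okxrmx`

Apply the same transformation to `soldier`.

Shifts by position in legend: pos 0: l→x (+12), pos 1: e→k (+6), pos 2: g→s (+12), pos 3: e→k (+6) — repeating every 2. A repeating key of period 2 is used — shifts +12, +6 over and over.
For soldier: s+12=e, o+6=u, l+12=x, d+6=j, i+12=u, e+6=k, r+12=d.

euxjukd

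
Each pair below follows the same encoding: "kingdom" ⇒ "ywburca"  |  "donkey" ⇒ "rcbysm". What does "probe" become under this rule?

Compare letters: k→y is +14, i→w is +14, n→b is +14 — a constant shift. Every letter moves 14 places later in the alphabet, wrapping around z→a.
On probe: p+14=d, r+14=f, o+14=c, b+14=p, e+14=s.

dfcps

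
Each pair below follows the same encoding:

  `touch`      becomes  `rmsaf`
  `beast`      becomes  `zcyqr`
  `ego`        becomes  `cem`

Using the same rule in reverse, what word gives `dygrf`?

Every letter moves 24 places later in the alphabet, wrapping around z→a.
Reversing it on dygrf: d−24=f, y−24=a, g−24=i, r−24=t, f−24=h.

faith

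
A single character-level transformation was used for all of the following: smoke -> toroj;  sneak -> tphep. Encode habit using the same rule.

Letter i (0-indexed) is shifted by i+1, so successive shifts are 1, 2, 3, ….
On habit: h+1=i, a+2=c, b+3=e, i+4=m, t+5=y.

icemy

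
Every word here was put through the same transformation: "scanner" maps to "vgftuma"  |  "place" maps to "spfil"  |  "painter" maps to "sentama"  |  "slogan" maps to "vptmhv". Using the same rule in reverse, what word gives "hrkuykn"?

enforce

The shift increases by 1 at each position, starting from +3: 3, 4, 5, ….
Undoing it on hrkuykn: h−3=e, r−4=n, k−5=f, u−6=o, y−7=r, k−8=c, n−9=e.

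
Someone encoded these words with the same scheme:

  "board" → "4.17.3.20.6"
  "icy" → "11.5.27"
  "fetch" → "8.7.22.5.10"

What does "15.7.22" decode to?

met

b is letter #2 and maps to 4: an offset of 2. Each letter is replaced by its alphabet position (a=1..z=26) + 2.
Reversing it on 15.7.22: 15→(15−2)÷1=13=m, 7→(7−2)÷1=5=e, 22→(22−2)÷1=20=t.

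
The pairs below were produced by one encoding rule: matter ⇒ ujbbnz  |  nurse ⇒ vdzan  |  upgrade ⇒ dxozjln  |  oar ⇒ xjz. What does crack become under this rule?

The rule splits by letter class: vowels +9, consonants +8.
For crack: c(cons)+8=k, r(cons)+8=z, a(vowel)+9=j, c(cons)+8=k, k(cons)+8=s.

kzjks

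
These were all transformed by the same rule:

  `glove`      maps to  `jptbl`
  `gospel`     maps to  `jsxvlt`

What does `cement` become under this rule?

In glove: g→j is +3, l→p is +4, o→t is +5, v→b is +6 — the shift increases by 1 each position. Each letter shifts forward by (position + 3), i.e. 3, 4, 5, … — the shift grows by one for each successive letter.
For cement: c+3=f, e+4=i, m+5=r, e+6=k, n+7=u, t+8=b.

firkub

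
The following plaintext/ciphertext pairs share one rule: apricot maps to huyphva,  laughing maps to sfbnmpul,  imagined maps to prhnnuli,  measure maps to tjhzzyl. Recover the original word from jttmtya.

Shifts by position in apricot: pos 0: a→h (+7), pos 1: p→u (+5), pos 2: r→y (+7), pos 3: i→p (+7), pos 4: c→h (+5), pos 5: o→v (+7) — repeating every 3. A repeating key of period 3 is used — shifts +7, +5, +7 over and over.
Decoding jttmtya: j−7=c, t−5=o, t−7=m, m−7=f, t−5=o, y−7=r, a−7=t.

comfort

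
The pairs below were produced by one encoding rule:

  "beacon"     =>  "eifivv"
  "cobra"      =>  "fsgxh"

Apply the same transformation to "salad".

In beacon: b→e is +3, e→i is +4, a→f is +5, c→i is +6 — the shift increases by 1 each position. Each letter shifts forward by (position + 3), i.e. 3, 4, 5, … — the shift grows by one for each successive letter.
Applying it to salad: s+3=v, a+4=e, l+5=q, a+6=g, d+7=k.

veqgk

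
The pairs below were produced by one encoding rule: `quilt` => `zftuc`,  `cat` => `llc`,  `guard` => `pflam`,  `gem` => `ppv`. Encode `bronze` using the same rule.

kazwip

The shift depends on letter class: consonant q→z is +9, but vowel u→f is +11. The rule splits by letter class: vowels +11, consonants +9.
On bronze: b(cons)+9=k, r(cons)+9=a, o(vowel)+11=z, n(cons)+9=w, z(cons)+9=i, e(vowel)+11=p.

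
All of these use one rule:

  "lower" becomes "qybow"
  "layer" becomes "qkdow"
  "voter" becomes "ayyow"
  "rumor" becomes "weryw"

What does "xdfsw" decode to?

stair

Shifts by position in lower: pos 0: l→q (+5), pos 1: o→y (+10), pos 2: w→b (+5), pos 3: e→o (+10) — repeating every 2. A repeating key of period 2 is used — shifts +5, +10 over and over.
Reversing it on xdfsw: x−5=s, d−10=t, f−5=a, s−10=i, w−5=r.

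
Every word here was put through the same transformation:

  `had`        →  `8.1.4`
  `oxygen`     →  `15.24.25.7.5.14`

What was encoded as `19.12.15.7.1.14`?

slogan

Letters become their 1-indexed alphabet positions: a=1 … z=26.
Reversing it on 19.12.15.7.1.14: 19=s, 12=l, 15=o, 7=g, 1=a, 14=n.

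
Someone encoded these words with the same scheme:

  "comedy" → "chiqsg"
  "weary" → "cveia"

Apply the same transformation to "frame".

The output letters match the input read backwards, each shifted +4: comedy reversed is ydemoc. Read the word backwards and shift each letter +4.
For frame: reverse → emarf; then shift: e+4=i, m+4=q, a+4=e, r+4=v, f+4=j.

iqevj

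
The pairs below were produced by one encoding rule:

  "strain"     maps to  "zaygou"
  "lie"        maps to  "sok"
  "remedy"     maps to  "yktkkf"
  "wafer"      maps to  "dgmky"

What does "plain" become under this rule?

The shift depends on letter class: consonant s→z is +7, but vowel a→g is +6. Two shifts are in play — +6 for a/e/i/o/u, +7 for every other letter.
Applying it to plain: p(cons)+7=w, l(cons)+7=s, a(vowel)+6=g, i(vowel)+6=o, n(cons)+7=u.

wsgou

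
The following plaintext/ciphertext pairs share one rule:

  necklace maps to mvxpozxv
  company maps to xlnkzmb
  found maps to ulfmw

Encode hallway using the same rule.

szoodzb

This is the alphabet-reversal cipher (Atbash): a becomes z, b becomes y, etc.
For hallway: h↔s, a↔z, l↔o, l↔o, w↔d, a↔z, y↔b.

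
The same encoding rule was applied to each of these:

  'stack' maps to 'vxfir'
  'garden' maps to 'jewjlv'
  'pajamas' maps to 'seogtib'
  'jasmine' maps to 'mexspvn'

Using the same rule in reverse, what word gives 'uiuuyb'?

report

In stack: s→v is +3, t→x is +4, a→f is +5, c→i is +6 — the shift increases by 1 each position. The shift increases by 1 at each position, starting from +3: 3, 4, 5, ….
Decoding uiuuyb: u−3=r, i−4=e, u−5=p, u−6=o, y−7=r, b−8=t.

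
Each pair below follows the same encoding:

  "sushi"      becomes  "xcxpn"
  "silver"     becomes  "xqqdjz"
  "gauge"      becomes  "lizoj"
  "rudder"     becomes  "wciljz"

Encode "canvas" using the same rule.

hisdfa

Shifts by position in sushi: pos 0: s→x (+5), pos 1: u→c (+8), pos 2: s→x (+5), pos 3: h→p (+8) — repeating every 2. A repeating key of period 2 is used — shifts +5, +8 over and over.
On canvas: c+5=h, a+8=i, n+5=s, v+8=d, a+5=f, s+8=a.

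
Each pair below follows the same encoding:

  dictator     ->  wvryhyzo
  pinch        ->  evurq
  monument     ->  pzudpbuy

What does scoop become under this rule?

d(3)→w(22) and i(8)→v(21) fit y≡5x+7 (mod 26); the inverse of 5 mod 26 is 21. This is an affine cipher: with a=0,…,z=25, each position x becomes (5x+7) mod 26.
On scoop: s(18)→5·18+7≡19=t; c(2)→5·2+7≡17=r; o(14)→5·14+7≡25=z; o(14)→5·14+7≡25=z; p(15)→5·15+7≡4=e (all mod 26).

trzze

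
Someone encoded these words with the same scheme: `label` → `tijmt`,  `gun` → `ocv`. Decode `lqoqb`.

digit

Compare letters: l→t is +8, a→i is +8, b→j is +8 — a constant shift. This is a Caesar cipher with shift 8.
Undoing it on lqoqb: l−8=d, q−8=i, o−8=g, q−8=i, b−8=t.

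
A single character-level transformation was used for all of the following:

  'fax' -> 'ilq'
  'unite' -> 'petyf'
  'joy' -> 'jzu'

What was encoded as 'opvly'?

The output letters match the input read backwards, each shifted +11: fax reversed is xaf. Two steps: reverse the string, then apply a Caesar shift of +11.
Undoing it on opvly: shift back: o−11=d, p−11=e, v−11=k, l−11=a, y−11=n → dekan; then reverse → naked.

naked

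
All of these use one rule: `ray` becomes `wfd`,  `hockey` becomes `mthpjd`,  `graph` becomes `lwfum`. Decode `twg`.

Compare letters: r→w is +5, a→f is +5, y→d is +5 — a constant shift. Each letter is shifted forward by 5 in the alphabet (a Caesar shift of +5).
Decoding twg: t−5=o, w−5=r, g−5=b.

orb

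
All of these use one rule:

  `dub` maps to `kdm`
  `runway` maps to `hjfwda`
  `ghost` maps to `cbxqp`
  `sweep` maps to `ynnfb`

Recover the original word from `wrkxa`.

robin

Two steps: reverse the string, then apply a Caesar shift of +9.
Undoing it on wrkxa: shift back: w−9=n, r−9=i, k−9=b, x−9=o, a−9=r → nibor; then reverse → robin.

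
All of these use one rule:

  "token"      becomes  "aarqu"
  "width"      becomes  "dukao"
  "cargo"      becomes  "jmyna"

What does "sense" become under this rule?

The shift depends on letter class: consonant t→a is +7, but vowel o→a is +12. Vowels shift forward by 12 and consonants shift forward by 7.
For sense: s(cons)+7=z, e(vowel)+12=q, n(cons)+7=u, s(cons)+7=z, e(vowel)+12=q.

zquzq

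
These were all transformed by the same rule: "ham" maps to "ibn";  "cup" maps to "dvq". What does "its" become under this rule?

jut

This is a Caesar cipher with shift 1.
On its: i+1=j, t+1=u, s+1=t.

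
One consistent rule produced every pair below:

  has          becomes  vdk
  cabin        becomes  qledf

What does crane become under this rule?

The output letters match the input read backwards, each shifted +3: has reversed is sah. Read the word backwards and shift each letter +3.
For crane: reverse → enarc; then shift: e+3=h, n+3=q, a+3=d, r+3=u, c+3=f.

hqduf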